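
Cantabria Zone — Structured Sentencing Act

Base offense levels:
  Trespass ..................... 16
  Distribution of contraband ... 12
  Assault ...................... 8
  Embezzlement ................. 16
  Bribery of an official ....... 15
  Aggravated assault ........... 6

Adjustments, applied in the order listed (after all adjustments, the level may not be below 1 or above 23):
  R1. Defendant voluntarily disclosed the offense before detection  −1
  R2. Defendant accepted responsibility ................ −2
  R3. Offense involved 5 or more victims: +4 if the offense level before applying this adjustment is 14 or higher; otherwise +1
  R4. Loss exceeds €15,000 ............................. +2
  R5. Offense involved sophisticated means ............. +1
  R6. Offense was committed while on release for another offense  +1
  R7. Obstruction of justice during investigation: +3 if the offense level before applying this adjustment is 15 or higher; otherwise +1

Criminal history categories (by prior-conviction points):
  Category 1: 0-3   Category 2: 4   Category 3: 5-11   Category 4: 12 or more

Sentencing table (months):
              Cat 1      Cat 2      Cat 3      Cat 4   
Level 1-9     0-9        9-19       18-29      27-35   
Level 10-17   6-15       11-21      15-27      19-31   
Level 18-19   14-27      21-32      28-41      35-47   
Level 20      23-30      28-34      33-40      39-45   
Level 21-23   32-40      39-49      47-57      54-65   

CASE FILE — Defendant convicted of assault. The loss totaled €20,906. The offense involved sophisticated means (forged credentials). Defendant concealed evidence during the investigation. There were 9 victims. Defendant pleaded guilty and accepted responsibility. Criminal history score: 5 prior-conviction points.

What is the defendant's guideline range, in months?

15-27 months

Base offense level for assault: 8.
R2 applies: 8 − 2 = 6.
R3 applies (level before this adjustment is 6 < 14, so +1): 6 + 1 = 7.
R4 applies: 7 + 2 = 9.
R5 applies: 9 + 1 = 10.
R6 does not apply.
R7 applies (level before this adjustment is 10 < 15, so +1): 10 + 1 = 11.
Final offense level: 11.
Criminal history: 5 prior points → Category 3 (5-11).
Level 11 falls in the 10-17 band.
Grid: Level 10-17 × Category 3 = 15-27 months.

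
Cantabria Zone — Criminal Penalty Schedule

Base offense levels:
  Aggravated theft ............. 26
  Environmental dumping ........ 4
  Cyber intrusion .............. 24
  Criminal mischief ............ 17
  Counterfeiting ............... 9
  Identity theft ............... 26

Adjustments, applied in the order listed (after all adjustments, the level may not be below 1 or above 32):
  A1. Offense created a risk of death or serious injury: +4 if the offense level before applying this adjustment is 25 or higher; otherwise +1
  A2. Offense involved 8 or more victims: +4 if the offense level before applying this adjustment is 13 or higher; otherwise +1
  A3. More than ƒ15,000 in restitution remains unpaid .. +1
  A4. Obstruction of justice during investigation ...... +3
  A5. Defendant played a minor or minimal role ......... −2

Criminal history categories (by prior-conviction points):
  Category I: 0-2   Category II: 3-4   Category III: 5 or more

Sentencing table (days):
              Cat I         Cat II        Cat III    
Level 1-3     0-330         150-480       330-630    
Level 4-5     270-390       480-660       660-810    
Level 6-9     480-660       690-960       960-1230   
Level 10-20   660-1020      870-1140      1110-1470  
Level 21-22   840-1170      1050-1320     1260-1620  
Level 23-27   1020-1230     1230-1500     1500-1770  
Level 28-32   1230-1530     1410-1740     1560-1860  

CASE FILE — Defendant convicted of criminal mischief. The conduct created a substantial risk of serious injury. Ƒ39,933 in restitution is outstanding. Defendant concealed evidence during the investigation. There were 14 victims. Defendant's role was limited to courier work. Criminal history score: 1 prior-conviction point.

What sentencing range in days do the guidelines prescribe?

1020-1230 days

Base offense level for criminal mischief: 17.
A1 applies (level before this adjustment is 17 < 25, so +1): 17 + 1 = 18.
A2 applies (level before this adjustment is 18 ≥ 13, so +4): 18 + 4 = 22.
A3 applies: 22 + 1 = 23.
A4 applies: 23 + 3 = 26.
A5 applies: 26 − 2 = 24.
Final offense level: 24.
Criminal history: 1 prior point → Category I (0-2).
Level 24 falls in the 23-27 band.
Grid: Level 23-27 × Category I = 1020-1230 days.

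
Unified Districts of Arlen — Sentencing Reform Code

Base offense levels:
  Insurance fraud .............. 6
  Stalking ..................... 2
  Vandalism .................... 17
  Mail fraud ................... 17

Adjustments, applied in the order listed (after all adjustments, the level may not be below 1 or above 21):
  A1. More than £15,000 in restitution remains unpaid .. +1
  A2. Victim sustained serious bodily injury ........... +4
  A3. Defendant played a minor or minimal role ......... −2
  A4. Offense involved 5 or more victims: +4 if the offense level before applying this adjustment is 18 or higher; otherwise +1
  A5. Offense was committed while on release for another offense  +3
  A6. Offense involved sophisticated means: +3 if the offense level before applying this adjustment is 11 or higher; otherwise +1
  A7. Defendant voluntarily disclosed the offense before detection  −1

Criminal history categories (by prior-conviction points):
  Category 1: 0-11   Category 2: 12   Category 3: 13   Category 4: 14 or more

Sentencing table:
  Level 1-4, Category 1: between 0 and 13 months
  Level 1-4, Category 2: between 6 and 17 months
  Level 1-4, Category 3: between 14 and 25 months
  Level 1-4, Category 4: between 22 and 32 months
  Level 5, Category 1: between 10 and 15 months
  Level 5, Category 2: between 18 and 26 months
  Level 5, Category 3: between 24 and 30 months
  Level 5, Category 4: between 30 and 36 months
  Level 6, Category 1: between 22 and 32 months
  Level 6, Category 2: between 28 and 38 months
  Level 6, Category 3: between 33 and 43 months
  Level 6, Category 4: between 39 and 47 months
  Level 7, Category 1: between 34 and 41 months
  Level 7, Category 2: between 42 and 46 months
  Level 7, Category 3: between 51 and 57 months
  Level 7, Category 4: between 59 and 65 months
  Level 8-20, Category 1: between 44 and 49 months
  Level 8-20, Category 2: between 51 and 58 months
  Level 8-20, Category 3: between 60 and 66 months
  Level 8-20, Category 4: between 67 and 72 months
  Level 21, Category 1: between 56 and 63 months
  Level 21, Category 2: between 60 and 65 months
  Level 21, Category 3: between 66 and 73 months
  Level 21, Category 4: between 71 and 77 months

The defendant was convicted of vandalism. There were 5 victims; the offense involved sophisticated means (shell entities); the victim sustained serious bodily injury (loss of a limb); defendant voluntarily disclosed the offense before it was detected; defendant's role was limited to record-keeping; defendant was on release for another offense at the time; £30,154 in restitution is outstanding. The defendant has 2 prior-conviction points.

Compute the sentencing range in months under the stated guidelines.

Base offense level for vandalism: 17.
A1 applies: 17 + 1 = 18.
A2 applies: 18 + 4 = 22.
A3 applies: 22 − 2 = 20.
A4 applies (level before this adjustment is 20 ≥ 18, so +4): 20 + 4 = 24.
A5 applies: 24 + 3 = 27.
A6 applies (level before this adjustment is 27 ≥ 11, so +3): 27 + 3 = 30.
A7 applies: 30 − 1 = 29.
Level 29 exceeds the maximum of 21; capped at 21.
Final offense level: 21.
Criminal history: 2 prior points → Category 1 (0-11).
Level 21 falls in the 21 band.
Grid: Level 21 × Category 1 = 56-63 months.

56-63 months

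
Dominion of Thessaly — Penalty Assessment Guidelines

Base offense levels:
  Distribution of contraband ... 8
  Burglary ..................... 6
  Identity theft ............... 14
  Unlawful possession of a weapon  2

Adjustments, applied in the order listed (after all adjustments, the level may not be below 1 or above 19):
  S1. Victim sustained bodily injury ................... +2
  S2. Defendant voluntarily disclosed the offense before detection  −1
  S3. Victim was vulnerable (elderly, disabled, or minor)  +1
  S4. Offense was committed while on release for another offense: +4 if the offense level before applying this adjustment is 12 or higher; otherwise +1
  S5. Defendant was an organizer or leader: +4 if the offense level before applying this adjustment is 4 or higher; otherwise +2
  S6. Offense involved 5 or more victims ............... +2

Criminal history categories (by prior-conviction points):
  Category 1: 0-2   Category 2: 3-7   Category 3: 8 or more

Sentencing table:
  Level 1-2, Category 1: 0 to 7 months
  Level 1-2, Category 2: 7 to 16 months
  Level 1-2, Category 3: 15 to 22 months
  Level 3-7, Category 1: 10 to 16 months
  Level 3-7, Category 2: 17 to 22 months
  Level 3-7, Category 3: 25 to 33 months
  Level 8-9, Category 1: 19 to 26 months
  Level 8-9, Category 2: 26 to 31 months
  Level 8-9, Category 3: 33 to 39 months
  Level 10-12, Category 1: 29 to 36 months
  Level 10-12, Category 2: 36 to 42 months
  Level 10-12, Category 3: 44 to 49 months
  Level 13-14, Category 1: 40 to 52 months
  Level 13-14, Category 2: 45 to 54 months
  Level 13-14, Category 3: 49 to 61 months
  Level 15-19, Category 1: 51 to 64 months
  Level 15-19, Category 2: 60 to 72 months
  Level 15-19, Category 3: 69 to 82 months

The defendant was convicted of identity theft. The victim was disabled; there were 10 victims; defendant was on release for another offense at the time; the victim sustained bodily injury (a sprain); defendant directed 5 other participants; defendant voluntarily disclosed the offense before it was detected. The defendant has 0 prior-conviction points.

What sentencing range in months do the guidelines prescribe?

51-64 months

Base offense level for identity theft: 14.
S1 applies: 14 + 2 = 16.
S2 applies: 16 − 1 = 15.
S3 applies: 15 + 1 = 16.
S4 applies (level before this adjustment is 16 ≥ 12, so +4): 16 + 4 = 20.
S5 applies (level before this adjustment is 20 ≥ 4, so +4): 20 + 4 = 24.
S6 applies: 24 + 2 = 26.
Level 26 exceeds the maximum of 19; capped at 19.
Final offense level: 19.
Criminal history: 0 prior points → Category 1 (0-2).
Level 19 falls in the 15-19 band.
Grid: Level 15-19 × Category 1 = 51-64 months.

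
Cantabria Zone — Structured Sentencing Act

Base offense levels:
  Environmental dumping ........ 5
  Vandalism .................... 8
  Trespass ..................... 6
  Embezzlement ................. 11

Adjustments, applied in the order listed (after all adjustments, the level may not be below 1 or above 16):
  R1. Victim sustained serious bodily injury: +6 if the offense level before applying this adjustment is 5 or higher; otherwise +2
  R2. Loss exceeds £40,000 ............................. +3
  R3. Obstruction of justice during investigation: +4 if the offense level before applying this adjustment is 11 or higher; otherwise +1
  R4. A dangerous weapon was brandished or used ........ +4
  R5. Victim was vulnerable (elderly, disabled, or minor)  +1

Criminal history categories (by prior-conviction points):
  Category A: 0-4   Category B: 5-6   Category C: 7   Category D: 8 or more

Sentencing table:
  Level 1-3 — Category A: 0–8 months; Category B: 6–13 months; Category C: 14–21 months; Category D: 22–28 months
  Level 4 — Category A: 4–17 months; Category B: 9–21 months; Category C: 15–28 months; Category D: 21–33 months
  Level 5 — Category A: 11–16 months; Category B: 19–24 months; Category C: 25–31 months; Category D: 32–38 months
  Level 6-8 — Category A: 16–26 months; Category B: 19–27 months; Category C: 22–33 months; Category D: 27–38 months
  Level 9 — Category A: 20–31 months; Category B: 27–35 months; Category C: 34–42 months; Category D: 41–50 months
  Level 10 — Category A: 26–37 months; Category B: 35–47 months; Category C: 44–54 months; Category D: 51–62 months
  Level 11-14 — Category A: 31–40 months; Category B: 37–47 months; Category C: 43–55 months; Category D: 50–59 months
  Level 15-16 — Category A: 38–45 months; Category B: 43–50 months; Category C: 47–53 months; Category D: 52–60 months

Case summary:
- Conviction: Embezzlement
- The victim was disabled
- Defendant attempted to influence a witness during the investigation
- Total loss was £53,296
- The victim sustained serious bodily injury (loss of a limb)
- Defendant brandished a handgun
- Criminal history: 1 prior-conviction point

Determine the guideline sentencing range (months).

38-45 months

Base offense level for embezzlement: 11.
R1 applies (level before this adjustment is 11 ≥ 5, so +6): 11 + 6 = 17.
R2 applies: 17 + 3 = 20.
R3 applies (level before this adjustment is 20 ≥ 11, so +4): 20 + 4 = 24.
R4 applies: 24 + 4 = 28.
R5 applies: 28 + 1 = 29.
Level 29 exceeds the maximum of 16; capped at 16.
Final offense level: 16.
Criminal history: 1 prior point → Category A (0-4).
Level 16 falls in the 15-16 band.
Grid: Level 15-16 × Category A = 38-45 months.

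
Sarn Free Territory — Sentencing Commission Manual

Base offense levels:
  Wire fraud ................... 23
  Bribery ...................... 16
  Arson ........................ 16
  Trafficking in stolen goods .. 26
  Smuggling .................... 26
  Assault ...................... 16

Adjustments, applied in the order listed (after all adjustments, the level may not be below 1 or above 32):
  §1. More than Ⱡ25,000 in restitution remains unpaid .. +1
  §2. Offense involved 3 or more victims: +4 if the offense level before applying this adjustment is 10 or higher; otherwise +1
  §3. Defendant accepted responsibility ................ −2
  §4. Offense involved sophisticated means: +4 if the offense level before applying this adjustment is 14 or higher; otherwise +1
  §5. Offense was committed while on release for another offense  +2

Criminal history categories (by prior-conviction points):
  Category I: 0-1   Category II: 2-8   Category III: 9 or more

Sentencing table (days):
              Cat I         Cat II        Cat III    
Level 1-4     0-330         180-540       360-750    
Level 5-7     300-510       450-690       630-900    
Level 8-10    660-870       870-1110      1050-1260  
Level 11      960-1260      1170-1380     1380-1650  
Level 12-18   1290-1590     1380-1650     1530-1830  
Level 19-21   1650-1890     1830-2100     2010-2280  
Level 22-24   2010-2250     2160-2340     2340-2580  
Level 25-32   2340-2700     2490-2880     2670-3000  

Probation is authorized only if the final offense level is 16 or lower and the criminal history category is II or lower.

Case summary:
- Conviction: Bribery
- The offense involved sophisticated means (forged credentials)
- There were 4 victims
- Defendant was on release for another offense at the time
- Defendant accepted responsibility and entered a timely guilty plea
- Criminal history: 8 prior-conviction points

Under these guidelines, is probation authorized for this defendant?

Base offense level for bribery: 16.
§1 does not apply.
§2 applies (level before this adjustment is 16 ≥ 10, so +4): 16 + 4 = 20.
§3 applies: 20 − 2 = 18.
§4 applies (level before this adjustment is 18 ≥ 14, so +4): 18 + 4 = 22.
§5 applies: 22 + 2 = 24.
Final offense level: 24.
Criminal history: 8 prior points → Category II (2-8).
Level 24 falls in the 22-24 band.
Grid: Level 22-24 × Category II = 2160-2340 days.
Probation check: level 24 > 16 and category II ≤ II → not eligible.

No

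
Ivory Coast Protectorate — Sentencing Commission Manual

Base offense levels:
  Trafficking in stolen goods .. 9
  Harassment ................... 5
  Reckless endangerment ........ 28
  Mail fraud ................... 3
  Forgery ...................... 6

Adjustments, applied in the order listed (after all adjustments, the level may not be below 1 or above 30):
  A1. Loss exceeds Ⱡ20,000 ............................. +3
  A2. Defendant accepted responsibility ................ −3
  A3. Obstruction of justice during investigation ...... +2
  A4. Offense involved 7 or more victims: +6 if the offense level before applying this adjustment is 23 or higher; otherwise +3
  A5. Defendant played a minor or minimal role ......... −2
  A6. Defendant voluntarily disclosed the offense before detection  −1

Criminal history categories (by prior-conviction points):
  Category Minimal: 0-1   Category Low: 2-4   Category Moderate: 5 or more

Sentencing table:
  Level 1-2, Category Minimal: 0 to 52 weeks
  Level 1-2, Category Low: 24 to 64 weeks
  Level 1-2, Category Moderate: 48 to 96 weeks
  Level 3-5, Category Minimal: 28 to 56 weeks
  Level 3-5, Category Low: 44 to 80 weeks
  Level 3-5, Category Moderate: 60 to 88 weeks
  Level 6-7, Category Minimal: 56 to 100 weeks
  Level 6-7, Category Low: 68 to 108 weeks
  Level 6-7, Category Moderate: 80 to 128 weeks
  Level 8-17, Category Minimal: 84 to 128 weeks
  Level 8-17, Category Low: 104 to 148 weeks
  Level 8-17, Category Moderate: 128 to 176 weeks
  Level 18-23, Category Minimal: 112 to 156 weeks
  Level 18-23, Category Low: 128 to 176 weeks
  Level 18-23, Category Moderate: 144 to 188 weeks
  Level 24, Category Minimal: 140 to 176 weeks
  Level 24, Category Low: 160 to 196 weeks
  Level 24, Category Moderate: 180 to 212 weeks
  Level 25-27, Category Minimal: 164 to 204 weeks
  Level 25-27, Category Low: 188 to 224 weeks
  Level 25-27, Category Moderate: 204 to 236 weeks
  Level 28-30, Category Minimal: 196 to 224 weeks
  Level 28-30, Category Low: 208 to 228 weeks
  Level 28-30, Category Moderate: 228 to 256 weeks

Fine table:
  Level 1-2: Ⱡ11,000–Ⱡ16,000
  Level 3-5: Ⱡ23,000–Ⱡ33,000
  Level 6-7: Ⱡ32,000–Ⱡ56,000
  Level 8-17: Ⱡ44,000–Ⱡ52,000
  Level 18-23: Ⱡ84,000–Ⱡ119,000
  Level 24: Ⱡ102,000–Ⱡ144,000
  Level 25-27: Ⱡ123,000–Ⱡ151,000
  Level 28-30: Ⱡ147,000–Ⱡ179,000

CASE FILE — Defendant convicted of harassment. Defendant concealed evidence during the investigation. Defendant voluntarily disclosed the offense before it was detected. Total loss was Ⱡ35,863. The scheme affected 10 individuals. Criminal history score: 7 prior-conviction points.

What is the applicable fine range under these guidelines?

Base offense level for harassment: 5.
A1 applies: 5 + 3 = 8.
A3 applies: 8 + 2 = 10.
A4 applies (level before this adjustment is 10 < 23, so +3): 10 + 3 = 13.
A5 does not apply.
A6 applies: 13 − 1 = 12.
Final offense level: 12.
Level 12 falls in the 8-17 band.
Fine table: Level 8-17 → Ⱡ44,000–Ⱡ52,000.

Ⱡ44,000–Ⱡ52,000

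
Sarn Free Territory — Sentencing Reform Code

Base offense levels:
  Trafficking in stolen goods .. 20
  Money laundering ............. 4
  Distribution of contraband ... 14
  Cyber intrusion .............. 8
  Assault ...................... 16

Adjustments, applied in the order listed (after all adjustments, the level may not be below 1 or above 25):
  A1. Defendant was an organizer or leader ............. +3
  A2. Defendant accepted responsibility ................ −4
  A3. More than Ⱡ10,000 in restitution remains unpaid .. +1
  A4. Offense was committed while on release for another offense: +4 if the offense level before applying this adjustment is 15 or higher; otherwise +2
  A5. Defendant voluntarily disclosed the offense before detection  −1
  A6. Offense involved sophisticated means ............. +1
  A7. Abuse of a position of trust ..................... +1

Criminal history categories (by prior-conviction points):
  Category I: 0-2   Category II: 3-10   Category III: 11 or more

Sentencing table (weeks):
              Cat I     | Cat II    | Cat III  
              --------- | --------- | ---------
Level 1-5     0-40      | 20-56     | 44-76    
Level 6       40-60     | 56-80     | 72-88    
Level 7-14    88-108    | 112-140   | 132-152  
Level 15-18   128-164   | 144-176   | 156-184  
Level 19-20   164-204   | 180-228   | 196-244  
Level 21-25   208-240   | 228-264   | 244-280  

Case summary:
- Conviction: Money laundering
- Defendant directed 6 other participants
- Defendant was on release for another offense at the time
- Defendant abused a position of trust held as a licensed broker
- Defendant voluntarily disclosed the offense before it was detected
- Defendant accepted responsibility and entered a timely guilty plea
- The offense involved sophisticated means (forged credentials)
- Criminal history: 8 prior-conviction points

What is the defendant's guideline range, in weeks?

Base offense level for money laundering: 4.
A1 applies: 4 + 3 = 7.
A2 applies: 7 − 4 = 3.
A3 does not apply.
A4 applies (level before this adjustment is 3 < 15, so +2): 3 + 2 = 5.
A5 applies: 5 − 1 = 4.
A6 applies: 4 + 1 = 5.
A7 applies: 5 + 1 = 6.
Final offense level: 6.
Criminal history: 8 prior points → Category II (3-10).
Level 6 falls in the 6 band.
Grid: Level 6 × Category II = 56-80 weeks.

56-80 weeks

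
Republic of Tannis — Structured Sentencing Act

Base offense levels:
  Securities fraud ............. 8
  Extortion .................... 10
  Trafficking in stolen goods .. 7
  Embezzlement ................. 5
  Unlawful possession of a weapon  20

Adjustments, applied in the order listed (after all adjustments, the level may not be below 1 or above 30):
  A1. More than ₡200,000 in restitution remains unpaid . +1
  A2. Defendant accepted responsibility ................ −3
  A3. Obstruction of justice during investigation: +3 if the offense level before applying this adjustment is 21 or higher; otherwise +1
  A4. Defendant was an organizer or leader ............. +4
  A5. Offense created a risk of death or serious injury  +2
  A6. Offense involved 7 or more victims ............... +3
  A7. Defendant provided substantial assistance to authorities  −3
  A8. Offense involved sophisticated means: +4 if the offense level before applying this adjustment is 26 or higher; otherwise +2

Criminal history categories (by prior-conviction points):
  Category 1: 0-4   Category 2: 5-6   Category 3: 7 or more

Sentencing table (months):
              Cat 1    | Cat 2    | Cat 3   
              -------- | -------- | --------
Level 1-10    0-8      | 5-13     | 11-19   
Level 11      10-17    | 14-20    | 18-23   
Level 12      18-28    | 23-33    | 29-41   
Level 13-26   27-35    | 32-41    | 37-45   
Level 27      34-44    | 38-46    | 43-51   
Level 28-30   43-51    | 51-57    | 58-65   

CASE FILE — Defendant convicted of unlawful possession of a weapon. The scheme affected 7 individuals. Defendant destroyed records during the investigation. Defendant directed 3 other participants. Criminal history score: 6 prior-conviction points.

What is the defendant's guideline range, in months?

Base offense level for unlawful possession of a weapon: 20.
A2 does not apply.
A3 applies (level before this adjustment is 20 < 21, so +1): 20 + 1 = 21.
A4 applies: 21 + 4 = 25.
A6 applies: 25 + 3 = 28.
A8 does not apply.
Final offense level: 28.
Criminal history: 6 prior points → Category 2 (5-6).
Level 28 falls in the 28-30 band.
Grid: Level 28-30 × Category 2 = 51-57 months.

51-57 months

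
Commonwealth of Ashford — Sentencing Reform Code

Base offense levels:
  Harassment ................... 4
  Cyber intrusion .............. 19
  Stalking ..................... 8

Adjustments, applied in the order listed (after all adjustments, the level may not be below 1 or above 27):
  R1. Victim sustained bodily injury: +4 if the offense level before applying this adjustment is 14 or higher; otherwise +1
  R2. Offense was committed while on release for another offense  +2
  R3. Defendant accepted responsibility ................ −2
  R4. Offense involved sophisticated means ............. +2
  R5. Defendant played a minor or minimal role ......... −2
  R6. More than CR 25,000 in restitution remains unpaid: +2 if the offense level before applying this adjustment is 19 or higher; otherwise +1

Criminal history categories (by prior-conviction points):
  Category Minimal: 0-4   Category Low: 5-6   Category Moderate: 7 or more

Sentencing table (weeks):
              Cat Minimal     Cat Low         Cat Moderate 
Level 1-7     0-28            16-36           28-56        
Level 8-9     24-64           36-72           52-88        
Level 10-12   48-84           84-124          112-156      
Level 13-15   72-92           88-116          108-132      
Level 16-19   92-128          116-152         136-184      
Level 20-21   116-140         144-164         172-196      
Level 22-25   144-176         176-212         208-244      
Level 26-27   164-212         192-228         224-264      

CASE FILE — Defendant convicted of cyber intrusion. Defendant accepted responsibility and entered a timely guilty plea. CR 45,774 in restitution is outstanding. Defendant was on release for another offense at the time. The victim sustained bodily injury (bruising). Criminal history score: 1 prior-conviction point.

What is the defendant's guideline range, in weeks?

Base offense level for cyber intrusion: 19.
R1 applies (level before this adjustment is 19 ≥ 14, so +4): 19 + 4 = 23.
R2 applies: 23 + 2 = 25.
R3 applies: 25 − 2 = 23.
R4 does not apply.
R6 applies (level before this adjustment is 23 ≥ 19, so +2): 23 + 2 = 25.
Final offense level: 25.
Criminal history: 1 prior point → Category Minimal (0-4).
Level 25 falls in the 22-25 band.
Grid: Level 22-25 × Category Minimal = 144-176 weeks.

144-176 weeks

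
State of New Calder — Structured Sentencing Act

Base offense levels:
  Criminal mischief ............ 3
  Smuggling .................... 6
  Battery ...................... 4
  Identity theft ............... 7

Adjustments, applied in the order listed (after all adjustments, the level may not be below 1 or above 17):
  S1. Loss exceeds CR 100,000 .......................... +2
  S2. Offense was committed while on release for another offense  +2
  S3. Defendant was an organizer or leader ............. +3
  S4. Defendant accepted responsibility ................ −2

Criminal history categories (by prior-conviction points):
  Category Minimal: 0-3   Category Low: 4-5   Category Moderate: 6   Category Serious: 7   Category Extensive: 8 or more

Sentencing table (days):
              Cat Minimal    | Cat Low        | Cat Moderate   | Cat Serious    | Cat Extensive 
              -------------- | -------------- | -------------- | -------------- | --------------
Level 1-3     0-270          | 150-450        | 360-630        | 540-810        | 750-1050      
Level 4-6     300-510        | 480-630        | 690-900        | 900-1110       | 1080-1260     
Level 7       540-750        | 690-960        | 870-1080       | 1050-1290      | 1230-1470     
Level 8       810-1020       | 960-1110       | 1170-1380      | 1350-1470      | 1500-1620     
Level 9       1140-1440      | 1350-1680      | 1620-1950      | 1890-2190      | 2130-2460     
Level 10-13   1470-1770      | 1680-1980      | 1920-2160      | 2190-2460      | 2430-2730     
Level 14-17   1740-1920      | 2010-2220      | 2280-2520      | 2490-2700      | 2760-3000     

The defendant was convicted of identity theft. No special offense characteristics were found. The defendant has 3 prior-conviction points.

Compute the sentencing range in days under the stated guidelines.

540-750 days

Base offense level for identity theft: 7.
Final offense level: 7.
Criminal history: 3 prior points → Category Minimal (0-3).
Level 7 falls in the 7 band.
Grid: Level 7 × Category Minimal = 540-750 days.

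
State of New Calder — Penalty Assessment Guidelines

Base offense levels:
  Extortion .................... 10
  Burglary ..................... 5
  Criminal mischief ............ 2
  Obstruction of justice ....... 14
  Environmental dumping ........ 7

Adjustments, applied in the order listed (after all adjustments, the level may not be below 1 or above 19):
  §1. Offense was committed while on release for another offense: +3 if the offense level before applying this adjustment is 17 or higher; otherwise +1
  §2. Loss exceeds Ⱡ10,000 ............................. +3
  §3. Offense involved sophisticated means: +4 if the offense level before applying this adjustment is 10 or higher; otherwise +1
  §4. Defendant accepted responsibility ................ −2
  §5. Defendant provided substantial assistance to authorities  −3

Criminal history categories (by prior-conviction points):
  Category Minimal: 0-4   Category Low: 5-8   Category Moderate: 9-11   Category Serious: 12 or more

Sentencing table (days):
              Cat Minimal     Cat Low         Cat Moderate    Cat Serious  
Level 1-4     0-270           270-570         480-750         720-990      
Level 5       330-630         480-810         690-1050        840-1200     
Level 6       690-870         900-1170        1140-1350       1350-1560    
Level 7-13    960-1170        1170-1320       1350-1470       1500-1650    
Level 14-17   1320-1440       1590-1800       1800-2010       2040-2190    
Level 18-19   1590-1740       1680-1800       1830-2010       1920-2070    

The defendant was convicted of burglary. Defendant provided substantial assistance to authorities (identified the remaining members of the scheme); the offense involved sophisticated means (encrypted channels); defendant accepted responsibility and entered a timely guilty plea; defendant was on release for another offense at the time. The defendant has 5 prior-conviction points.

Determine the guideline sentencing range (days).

270-570 days

Base offense level for burglary: 5.
§1 applies (level before this adjustment is 5 < 17, so +1): 5 + 1 = 6.
§2 does not apply.
§3 applies (level before this adjustment is 6 < 10, so +1): 6 + 1 = 7.
§4 applies: 7 − 2 = 5.
§5 applies: 5 − 3 = 2.
Final offense level: 2.
Criminal history: 5 prior points → Category Low (5-8).
Level 2 falls in the 1-4 band.
Grid: Level 1-4 × Category Low = 270-570 days.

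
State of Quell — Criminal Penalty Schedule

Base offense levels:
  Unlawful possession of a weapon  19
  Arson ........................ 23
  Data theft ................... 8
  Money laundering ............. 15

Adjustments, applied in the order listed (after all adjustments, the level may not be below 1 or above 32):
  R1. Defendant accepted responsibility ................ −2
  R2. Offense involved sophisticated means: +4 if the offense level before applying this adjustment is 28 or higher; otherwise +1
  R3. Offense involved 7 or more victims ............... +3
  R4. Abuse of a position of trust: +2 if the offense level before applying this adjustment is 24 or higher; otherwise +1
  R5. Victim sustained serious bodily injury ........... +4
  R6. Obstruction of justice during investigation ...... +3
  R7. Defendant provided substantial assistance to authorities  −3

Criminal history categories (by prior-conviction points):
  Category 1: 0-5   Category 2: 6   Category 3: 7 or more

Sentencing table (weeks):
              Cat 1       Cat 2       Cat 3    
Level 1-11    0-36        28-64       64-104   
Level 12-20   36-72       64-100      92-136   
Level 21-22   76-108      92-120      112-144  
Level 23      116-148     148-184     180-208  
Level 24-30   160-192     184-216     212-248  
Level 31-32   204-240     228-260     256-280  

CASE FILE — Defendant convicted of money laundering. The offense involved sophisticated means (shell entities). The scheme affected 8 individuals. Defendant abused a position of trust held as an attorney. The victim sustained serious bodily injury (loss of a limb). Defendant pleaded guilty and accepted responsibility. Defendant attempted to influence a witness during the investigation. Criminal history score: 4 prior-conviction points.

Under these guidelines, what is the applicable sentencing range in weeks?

160-192 weeks

Base offense level for money laundering: 15.
R1 applies: 15 − 2 = 13.
R2 applies (level before this adjustment is 13 < 28, so +1): 13 + 1 = 14.
R3 applies: 14 + 3 = 17.
R4 applies (level before this adjustment is 17 < 24, so +1): 17 + 1 = 18.
R5 applies: 18 + 4 = 22.
R6 applies: 22 + 3 = 25.
R7 does not apply.
Final offense level: 25.
Criminal history: 4 prior points → Category 1 (0-5).
Level 25 falls in the 24-30 band.
Grid: Level 24-30 × Category 1 = 160-192 weeks.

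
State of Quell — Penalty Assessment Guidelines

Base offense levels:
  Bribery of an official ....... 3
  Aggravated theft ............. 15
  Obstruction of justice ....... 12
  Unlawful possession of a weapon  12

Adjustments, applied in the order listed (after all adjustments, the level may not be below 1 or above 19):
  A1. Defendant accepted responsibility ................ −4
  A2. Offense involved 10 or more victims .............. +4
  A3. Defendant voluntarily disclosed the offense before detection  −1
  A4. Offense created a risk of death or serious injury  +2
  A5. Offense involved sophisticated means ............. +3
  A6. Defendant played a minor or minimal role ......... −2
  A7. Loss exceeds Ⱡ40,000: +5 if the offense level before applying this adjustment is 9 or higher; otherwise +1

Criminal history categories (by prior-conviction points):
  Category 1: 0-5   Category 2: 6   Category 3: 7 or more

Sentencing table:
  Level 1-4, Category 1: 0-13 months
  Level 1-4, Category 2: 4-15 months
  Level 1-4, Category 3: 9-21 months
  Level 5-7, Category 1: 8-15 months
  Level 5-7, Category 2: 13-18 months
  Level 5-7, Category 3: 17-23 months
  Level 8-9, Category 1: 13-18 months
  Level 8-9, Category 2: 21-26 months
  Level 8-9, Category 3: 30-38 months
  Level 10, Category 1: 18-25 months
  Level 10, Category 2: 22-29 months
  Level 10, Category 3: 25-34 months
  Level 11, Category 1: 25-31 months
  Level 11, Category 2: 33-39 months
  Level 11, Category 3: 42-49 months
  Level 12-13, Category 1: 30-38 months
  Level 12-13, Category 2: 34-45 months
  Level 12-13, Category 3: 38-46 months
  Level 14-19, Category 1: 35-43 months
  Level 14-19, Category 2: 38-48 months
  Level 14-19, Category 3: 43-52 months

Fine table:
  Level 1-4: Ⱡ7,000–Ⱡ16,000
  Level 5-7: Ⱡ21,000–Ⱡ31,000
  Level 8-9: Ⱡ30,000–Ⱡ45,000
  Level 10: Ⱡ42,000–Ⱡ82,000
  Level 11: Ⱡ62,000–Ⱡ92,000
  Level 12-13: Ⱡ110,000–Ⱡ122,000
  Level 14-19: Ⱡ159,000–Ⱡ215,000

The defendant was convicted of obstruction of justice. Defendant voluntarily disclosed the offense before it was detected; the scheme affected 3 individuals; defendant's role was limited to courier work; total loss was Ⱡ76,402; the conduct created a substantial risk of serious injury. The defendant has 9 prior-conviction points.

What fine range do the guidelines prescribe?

Ⱡ159,000–Ⱡ215,000

Base offense level for obstruction of justice: 12.
A1 does not apply.
A2 does not apply.
A3 applies: 12 − 1 = 11.
A4 applies: 11 + 2 = 13.
A5 does not apply.
A6 applies: 13 − 2 = 11.
A7 applies (level before this adjustment is 11 ≥ 9, so +5): 11 + 5 = 16.
Final offense level: 16.
Level 16 falls in the 14-19 band.
Fine table: Level 14-19 → Ⱡ159,000–Ⱡ215,000.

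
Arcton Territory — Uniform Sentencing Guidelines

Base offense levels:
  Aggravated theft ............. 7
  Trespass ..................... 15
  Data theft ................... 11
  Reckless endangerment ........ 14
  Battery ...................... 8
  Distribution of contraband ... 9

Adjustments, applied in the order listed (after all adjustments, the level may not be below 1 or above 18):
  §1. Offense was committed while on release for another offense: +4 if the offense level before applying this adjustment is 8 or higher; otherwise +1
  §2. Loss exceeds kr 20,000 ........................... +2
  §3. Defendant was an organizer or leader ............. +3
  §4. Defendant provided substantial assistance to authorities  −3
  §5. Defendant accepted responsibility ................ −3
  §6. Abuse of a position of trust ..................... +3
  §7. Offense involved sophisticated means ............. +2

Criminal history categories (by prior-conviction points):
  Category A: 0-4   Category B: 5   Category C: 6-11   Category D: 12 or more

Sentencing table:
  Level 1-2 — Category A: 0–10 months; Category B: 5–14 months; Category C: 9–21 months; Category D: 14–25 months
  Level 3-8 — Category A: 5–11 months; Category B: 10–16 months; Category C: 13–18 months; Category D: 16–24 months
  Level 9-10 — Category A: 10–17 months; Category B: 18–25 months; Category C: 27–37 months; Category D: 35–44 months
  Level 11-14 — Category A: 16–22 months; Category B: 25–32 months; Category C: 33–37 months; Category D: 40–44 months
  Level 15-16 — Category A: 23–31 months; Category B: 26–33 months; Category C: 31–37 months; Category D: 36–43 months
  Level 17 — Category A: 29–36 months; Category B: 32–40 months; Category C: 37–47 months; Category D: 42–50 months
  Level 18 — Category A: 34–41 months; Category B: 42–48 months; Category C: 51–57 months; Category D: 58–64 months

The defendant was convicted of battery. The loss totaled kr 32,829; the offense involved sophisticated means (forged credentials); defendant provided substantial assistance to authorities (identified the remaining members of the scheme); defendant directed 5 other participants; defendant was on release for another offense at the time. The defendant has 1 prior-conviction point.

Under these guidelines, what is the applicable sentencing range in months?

Base offense level for battery: 8.
§1 applies (level before this adjustment is 8 ≥ 8, so +4): 8 + 4 = 12.
§2 applies: 12 + 2 = 14.
§3 applies: 14 + 3 = 17.
§4 applies: 17 − 3 = 14.
§5 does not apply.
§6 does not apply.
§7 applies: 14 + 2 = 16.
Final offense level: 16.
Criminal history: 1 prior point → Category A (0-4).
Level 16 falls in the 15-16 band.
Grid: Level 15-16 × Category A = 23-31 months.

23-31 months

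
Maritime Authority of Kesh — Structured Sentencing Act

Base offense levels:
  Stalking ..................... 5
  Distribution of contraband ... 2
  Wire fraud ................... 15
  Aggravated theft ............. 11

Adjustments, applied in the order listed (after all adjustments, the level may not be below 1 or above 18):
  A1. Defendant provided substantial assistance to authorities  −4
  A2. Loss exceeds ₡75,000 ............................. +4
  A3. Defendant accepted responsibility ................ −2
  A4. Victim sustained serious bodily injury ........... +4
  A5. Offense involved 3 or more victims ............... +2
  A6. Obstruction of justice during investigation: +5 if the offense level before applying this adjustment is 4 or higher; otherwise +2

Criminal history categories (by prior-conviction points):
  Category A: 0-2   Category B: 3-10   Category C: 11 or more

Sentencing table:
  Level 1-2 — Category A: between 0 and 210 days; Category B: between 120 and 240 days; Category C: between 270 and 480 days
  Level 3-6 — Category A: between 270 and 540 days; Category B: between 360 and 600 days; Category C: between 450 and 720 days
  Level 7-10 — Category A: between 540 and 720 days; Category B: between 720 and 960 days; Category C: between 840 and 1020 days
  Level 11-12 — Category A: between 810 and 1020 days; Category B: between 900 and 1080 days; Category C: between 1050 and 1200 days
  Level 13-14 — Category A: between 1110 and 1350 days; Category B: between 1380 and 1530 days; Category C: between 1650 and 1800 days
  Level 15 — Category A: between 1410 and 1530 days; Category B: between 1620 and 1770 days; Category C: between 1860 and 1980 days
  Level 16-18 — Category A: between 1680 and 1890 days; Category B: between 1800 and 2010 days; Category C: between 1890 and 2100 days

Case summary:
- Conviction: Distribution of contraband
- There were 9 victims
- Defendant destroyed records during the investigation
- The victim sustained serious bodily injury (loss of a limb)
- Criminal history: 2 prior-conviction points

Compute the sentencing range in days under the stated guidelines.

Base offense level for distribution of contraband: 2.
A1 does not apply.
A2 does not apply.
A4 applies: 2 + 4 = 6.
A5 applies: 6 + 2 = 8.
A6 applies (level before this adjustment is 8 ≥ 4, so +5): 8 + 5 = 13.
Final offense level: 13.
Criminal history: 2 prior points → Category A (0-2).
Level 13 falls in the 13-14 band.
Grid: Level 13-14 × Category A = 1110-1350 days.

1110-1350 days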